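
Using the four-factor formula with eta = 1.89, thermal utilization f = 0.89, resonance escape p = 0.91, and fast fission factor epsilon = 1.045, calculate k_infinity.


k_inf = eta * f * p * epsilon
k_inf = 1.89 * 0.89 * 0.91 * 1.045
k_inf = 1.5996

1.5996


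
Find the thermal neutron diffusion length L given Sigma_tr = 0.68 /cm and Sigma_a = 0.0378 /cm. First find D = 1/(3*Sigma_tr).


D = 1 / (3 * Sigma_tr) = 1 / (3 * 0.68) = 0.4901961 cm
L = sqrt(D / Sigma_a)
L = sqrt(0.4901961 / 0.0378)
L = 3.6011 cm

3.6011


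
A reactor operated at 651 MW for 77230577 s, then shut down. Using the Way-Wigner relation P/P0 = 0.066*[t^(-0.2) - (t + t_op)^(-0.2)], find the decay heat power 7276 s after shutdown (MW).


P/P0 = 0.066 * [t^(-0.2) - (t + t_op)^(-0.2)]
P/P0 = 0.066 * [7276^(-0.2) - (7276 + 77230577)^(-0.2)]
P/P0 = 0.066 * [0.1688968 - 0.02645050] = 0.009401456
P = 651 * 0.009401456 = 6.1203 MW

6.1203


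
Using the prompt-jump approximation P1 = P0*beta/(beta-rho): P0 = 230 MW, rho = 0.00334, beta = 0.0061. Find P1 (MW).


P1/P0 = beta / (beta - rho)
P1/P0 = 0.0061 / (0.0061 - 0.00334) = 2.210145
P1 = 230 * 2.210145 = 508.33 MW

508.33


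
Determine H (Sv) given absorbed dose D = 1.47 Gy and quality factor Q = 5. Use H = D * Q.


H = D * Q
H = 1.47 * 5
H = 7.3500 Sv

7.3500


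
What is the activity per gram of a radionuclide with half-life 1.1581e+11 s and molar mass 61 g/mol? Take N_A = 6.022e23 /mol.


lambda = ln(2) / t_half = ln(2) / 1.1581e+11 = 5.985210e-12 /s
SA = lambda * N_A / M
SA = 5.985210e-12 * 6.022e23 / 61
SA = 5.9087e+10 Bq/g

5.9087e+10


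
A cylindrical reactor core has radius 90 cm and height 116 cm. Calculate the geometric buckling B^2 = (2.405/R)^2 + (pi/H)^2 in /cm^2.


B^2 = (2.405/R)^2 + (pi/H)^2
B^2 = (2.405/90)^2 + (pi/116)^2
B^2 = 0.0014475 /cm^2

0.0014475


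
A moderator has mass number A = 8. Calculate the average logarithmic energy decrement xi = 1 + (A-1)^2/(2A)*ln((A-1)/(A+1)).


xi = 1 + (A-1)^2/(2A) * ln((A-1)/(A+1))
xi = 1 + (8-1)^2/(2*8) * ln((8-1)/(8 +1))
xi = 0.23035

0.23035


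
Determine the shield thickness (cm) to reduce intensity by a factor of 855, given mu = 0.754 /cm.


x = ln(factor) / mu
x = ln(855) / 0.754
x = 8.9537 cm

8.9537


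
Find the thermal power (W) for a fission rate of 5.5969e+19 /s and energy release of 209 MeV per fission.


P = fission_rate * E_MeV * 1.602e-13
P = 5.5969e+19 * 209 * 1.602e-13
P = 1.8739e+09 W

1.8739e+09


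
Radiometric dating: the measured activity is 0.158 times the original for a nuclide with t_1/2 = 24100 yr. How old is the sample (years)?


lambda = ln(2) / t_half = ln(2) / 24100 = 2.876129e-05 /yr
t = -ln(A/A0) / lambda
t = -ln(0.158) / 2.876129e-05
t = 64154 yr

64154


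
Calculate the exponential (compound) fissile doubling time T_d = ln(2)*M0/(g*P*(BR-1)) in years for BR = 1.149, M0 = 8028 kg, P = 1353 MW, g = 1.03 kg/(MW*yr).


Breeding gain G = BR - 1 = 1.149 - 1 = 0.149
Fissile production rate = g * P * G = 1.03 * 1353 * 0.149 = 207.64491 kg/yr
T_d = ln(2) * M0 / (g * P * G)
T_d = ln(2) * 8028 / 207.64491 = 26.799 yr

26.799


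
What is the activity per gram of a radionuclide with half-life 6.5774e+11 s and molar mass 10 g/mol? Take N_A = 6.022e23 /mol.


lambda = ln(2) / t_half = ln(2) / 6.5774e+11 = 1.053832e-12 /s
SA = lambda * N_A / M
SA = 1.053832e-12 * 6.022e23 / 10
SA = 6.3462e+10 Bq/g

6.3462e+10


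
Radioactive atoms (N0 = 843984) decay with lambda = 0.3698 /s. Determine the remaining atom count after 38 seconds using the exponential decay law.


N = N0 * exp(-lambda * t)
N = 843984 * exp(-0.3698 * 38)
N = 0.66597

0.66597


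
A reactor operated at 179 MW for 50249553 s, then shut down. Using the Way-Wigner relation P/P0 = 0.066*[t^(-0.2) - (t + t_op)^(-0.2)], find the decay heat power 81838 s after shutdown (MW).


P/P0 = 0.066 * [t^(-0.2) - (t + t_op)^(-0.2)]
P/P0 = 0.066 * [81838^(-0.2) - (81838 + 50249553)^(-0.2)]
P/P0 = 0.066 * [0.1040900 - 0.02881590] = 0.004968091
P = 179 * 0.004968091 = 0.88929 MW

0.88929


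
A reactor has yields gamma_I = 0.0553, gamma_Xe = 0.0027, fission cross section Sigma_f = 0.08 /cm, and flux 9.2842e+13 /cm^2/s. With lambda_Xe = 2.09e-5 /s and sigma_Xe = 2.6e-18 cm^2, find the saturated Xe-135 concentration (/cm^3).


Xe_eq = (gamma_I + gamma_Xe) * Sigma_f * phi / (lambda_Xe + sigma_Xe * phi)
Numerator = (0.0553 + 0.0027) * 0.08 * 9.2842e+13 = 4.307869e+11
Denominator = 2.09e-5 + 2.6e-18 * 9.2842e+13 = 2.622892e-04
Xe_eq = 4.307869e+11 / 2.622892e-04 = 1.6424e+15 /cm^3

1.6424e+15


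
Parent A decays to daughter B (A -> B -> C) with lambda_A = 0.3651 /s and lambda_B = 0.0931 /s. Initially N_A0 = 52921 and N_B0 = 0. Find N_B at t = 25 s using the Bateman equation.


N_B(t) = lambda_A * N_A0 / (lambda_B - lambda_A) * [exp(-lambda_A*t) - exp(-lambda_B*t)]
exp(-0.3651*25) = 1.086368e-04; exp(-0.0931*25) = 0.09753929
N_B = 0.3651 * 52921 / (0.0931 - 0.3651) * (1.086368e-04 - 0.09753929)
N_B = 6921.0

6921.0


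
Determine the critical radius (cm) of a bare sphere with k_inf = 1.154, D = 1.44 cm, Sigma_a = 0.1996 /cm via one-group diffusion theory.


L^2 = D / Sigma_a = 1.44 / 0.1996 = 7.214429 cm^2
B_m^2 = (k_inf - 1) / L^2 = (1.154 - 1) / 7.214429 = 0.02134611 /cm^2
For a bare sphere: B_g = pi/R, so R_c = pi / sqrt(B_m^2)
R_c = pi / sqrt(0.02134611) = 21.503 cm

21.503


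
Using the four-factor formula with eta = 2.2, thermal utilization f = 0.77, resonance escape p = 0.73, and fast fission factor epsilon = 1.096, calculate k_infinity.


k_inf = eta * f * p * epsilon
k_inf = 2.2 * 0.77 * 0.73 * 1.096
k_inf = 1.3553

1.3553


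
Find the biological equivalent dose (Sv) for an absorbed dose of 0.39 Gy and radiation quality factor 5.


H = D * Q
H = 0.39 * 5
H = 1.9500 Sv

1.9500


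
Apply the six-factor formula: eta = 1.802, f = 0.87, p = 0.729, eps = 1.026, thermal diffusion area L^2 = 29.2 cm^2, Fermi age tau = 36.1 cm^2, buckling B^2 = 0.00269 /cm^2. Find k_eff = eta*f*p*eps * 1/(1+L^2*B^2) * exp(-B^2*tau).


k_inf = eta*f*p*eps = 1.802*0.87*0.729*1.026 = 1.172597
P_TNL = 1/(1 + L^2*B^2) = 1/(1 + 29.2*0.00269) = 0.9271725
P_FNL = exp(-B^2*tau) = exp(-0.00269*36.1) = 0.9074571
k_eff = k_inf * P_TNL * P_FNL = 1.172597 * 0.9271725 * 0.9074571
k_eff = 0.98659

0.98659


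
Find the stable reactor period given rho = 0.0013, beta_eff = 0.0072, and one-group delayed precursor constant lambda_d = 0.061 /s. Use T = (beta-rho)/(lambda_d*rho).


T = (beta - rho) / (lambda_d * rho)
T = (0.0072 - 0.0013) / (0.061 * 0.0013)
T = 74.401 s

74.401


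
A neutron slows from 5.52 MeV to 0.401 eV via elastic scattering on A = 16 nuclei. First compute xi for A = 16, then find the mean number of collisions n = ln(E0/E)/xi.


xi = 1 + (A-1)^2/(2A)*ln((A-1)/(A+1)) = 0.1199467 (for A = 16)
n = ln(E0/E) / xi
n = ln(5.52e6 / 0.401) / 0.1199467
n = ln(1.376559e+07) / 0.1199467 = 137.04

137.04


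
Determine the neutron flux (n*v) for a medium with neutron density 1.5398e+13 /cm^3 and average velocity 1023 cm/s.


phi = n * v
phi = 1.5398e+13 * 1023
phi = 1.5752e+16 /cm^2/s

1.5752e+16


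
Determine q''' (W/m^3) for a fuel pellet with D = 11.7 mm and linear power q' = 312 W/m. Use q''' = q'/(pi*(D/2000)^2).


r = D / 2 / 1000 = 11.7 / 2 / 1000 = 0.00585 m
q''' = q' / (pi * r^2)
q''' = 312 / (pi * 0.00585^2)
q''' = 2.9020e+06 W/m^3

2.9020e+06


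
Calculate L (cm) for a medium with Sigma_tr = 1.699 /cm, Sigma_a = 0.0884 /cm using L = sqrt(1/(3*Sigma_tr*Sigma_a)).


D = 1 / (3 * Sigma_tr) = 1 / (3 * 1.699) = 0.1961938 cm
L = sqrt(D / Sigma_a)
L = sqrt(0.1961938 / 0.0884)
L = 1.4898 cm

1.4898


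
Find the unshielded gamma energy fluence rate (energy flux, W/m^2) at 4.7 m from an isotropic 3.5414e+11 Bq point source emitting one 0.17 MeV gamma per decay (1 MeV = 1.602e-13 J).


psi = A * E * 1.602e-13 / (4*pi*r^2)
psi = 3.5414e+11 * 0.17 * 1.602e-13 / (4*pi*4.7^2)
psi = 3.4744e-05 W/m^2

3.4744e-05


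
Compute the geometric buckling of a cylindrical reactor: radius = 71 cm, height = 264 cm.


B^2 = (2.405/R)^2 + (pi/H)^2
B^2 = (2.405/71)^2 + (pi/264)^2
B^2 = 0.0012890 /cm^2

0.0012890


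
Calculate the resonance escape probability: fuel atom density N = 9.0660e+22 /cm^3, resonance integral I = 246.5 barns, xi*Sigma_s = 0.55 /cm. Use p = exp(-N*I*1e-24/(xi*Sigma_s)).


p = exp(-N * I * 1e-24 / (xi*Sigma_s))
p = exp(-9.0660e+22 * 246.5 * 1e-24 / 0.55)
p = 2.2577e-18

2.2577e-18


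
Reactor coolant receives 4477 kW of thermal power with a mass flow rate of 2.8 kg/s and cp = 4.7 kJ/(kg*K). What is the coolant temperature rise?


dT = Q / (m_dot * cp)
dT = 4477 / (2.8 * 4.7)
dT = 340.20 C

340.20


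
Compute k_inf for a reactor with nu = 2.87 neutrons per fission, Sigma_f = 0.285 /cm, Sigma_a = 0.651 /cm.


k_inf = nu * Sigma_f / Sigma_a
k_inf = 2.87 * 0.285 / 0.651
k_inf = 1.2565

1.2565


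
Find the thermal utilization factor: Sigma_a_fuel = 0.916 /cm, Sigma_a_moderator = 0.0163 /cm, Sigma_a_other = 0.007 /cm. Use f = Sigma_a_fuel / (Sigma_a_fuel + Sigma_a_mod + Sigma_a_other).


f = Sigma_a_fuel / (Sigma_a_fuel + Sigma_a_mod + Sigma_a_other)
f = 0.916 / (0.916 + 0.0163 + 0.007)
f = 0.97519

0.97519


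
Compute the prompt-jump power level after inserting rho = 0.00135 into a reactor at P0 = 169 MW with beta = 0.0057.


P1/P0 = beta / (beta - rho)
P1/P0 = 0.0057 / (0.0057 - 0.00135) = 1.310345
P1 = 169 * 1.310345 = 221.45 MW

221.45


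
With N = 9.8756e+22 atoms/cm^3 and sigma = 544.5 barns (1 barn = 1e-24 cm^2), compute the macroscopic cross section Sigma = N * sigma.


Sigma = N * sigma_barns * 1e-24
Sigma = 9.8756e+22 * 544.5 * 1e-24
Sigma = 53.773 /cm

53.773


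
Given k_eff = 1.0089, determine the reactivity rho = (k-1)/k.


rho = (k_eff - 1) / k_eff
rho = (1.0089 - 1) / 1.0089
rho = 0.0088215

0.0088215


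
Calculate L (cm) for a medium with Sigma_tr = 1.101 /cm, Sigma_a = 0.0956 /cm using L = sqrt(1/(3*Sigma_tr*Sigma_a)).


D = 1 / (3 * Sigma_tr) = 1 / (3 * 1.101) = 0.3027551 cm
L = sqrt(D / Sigma_a)
L = sqrt(0.3027551 / 0.0956)
L = 1.7796 cm

1.7796


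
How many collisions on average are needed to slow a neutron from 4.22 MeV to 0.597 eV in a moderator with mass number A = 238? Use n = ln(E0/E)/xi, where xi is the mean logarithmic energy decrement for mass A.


xi = 1 + (A-1)^2/(2A)*ln((A-1)/(A+1)) = 0.008379872 (for A = 238)
n = ln(E0/E) / xi
n = ln(4.22e6 / 0.597) / 0.008379872
n = ln(7.068677e+06) / 0.008379872 = 1882.0

1882.0


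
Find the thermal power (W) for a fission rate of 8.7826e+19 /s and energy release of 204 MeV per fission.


P = fission_rate * E_MeV * 1.602e-13
P = 8.7826e+19 * 204 * 1.602e-13
P = 2.8702e+09 W

2.8702e+09


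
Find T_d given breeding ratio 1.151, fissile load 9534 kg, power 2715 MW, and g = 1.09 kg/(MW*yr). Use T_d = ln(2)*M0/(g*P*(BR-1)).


Breeding gain G = BR - 1 = 1.151 - 1 = 0.151
Fissile production rate = g * P * G = 1.09 * 2715 * 0.151 = 446.86185 kg/yr
T_d = ln(2) * M0 / (g * P * G)
T_d = ln(2) * 9534 / 446.86185 = 14.789 yr

14.789


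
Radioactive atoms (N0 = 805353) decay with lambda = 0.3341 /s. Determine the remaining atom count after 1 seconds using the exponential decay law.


N = N0 * exp(-lambda * t)
N = 805353 * exp(-0.3341 * 1)
N = 576618

576618


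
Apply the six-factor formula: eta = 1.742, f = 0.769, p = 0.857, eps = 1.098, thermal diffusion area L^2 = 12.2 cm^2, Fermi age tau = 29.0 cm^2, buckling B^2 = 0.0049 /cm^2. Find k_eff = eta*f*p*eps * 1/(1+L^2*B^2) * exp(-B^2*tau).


k_inf = eta*f*p*eps = 1.742*0.769*0.857*1.098 = 1.260543
P_TNL = 1/(1 + L^2*B^2) = 1/(1 + 12.2*0.0049) = 0.9435921
P_FNL = exp(-B^2*tau) = exp(-0.0049*29.0) = 0.8675345
k_eff = k_inf * P_TNL * P_FNL = 1.260543 * 0.9435921 * 0.8675345
k_eff = 1.0319

1.0319


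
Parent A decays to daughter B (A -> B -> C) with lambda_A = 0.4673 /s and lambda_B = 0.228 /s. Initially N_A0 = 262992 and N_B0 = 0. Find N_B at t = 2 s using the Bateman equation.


N_B(t) = lambda_A * N_A0 / (lambda_B - lambda_A) * [exp(-lambda_A*t) - exp(-lambda_B*t)]
exp(-0.4673*2) = 0.3927429; exp(-0.228*2) = 0.6338138
N_B = 0.4673 * 262992 / (0.228 - 0.4673) * (0.3927429 - 0.6338138)
N_B = 123806

123806


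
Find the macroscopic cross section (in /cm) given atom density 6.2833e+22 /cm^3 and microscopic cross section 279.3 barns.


Sigma = N * sigma_barns * 1e-24
Sigma = 6.2833e+22 * 279.3 * 1e-24
Sigma = 17.549 /cm

17.549


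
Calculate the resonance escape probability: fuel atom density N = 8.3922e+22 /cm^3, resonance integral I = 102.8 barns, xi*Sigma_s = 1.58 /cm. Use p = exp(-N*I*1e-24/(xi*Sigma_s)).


p = exp(-N * I * 1e-24 / (xi*Sigma_s))
p = exp(-8.3922e+22 * 102.8 * 1e-24 / 1.58)
p = 0.0042525

0.0042525


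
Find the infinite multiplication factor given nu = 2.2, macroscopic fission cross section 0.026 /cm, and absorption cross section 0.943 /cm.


k_inf = nu * Sigma_f / Sigma_a
k_inf = 2.2 * 0.026 / 0.943
k_inf = 0.060657

0.060657


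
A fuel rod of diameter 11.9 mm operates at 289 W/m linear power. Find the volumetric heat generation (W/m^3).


r = D / 2 / 1000 = 11.9 / 2 / 1000 = 0.00595 m
q''' = q' / (pi * r^2)
q''' = 289 / (pi * 0.00595^2)
q''' = 2.5984e+06 W/m^3

2.5984e+06


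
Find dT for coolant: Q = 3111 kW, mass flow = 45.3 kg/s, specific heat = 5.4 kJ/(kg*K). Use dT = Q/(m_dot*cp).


dT = Q / (m_dot * cp)
dT = 3111 / (45.3 * 5.4)
dT = 12.718 C

12.718


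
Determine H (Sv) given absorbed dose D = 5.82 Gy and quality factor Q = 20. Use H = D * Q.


H = D * Q
H = 5.82 * 20
H = 116.40 Sv

116.40


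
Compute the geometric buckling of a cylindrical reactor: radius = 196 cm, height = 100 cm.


B^2 = (2.405/R)^2 + (pi/H)^2
B^2 = (2.405/196)^2 + (pi/100)^2
B^2 = 0.0011375 /cm^2

0.0011375


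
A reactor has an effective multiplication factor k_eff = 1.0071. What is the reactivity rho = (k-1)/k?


rho = (k_eff - 1) / k_eff
rho = (1.0071 - 1) / 1.0071
rho = 0.0070499

0.0070499


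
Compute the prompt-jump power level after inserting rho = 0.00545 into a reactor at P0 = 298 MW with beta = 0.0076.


P1/P0 = beta / (beta - rho)
P1/P0 = 0.0076 / (0.0076 - 0.00545) = 3.534884
P1 = 298 * 3.534884 = 1053.4 MW

1053.4


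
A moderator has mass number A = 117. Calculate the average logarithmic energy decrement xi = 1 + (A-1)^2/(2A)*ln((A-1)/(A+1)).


xi = 1 + (A-1)^2/(2A) * ln((A-1)/(A+1))
xi = 1 + (117-1)^2/(2*117) * ln((117-1)/(117 +1))
xi = 0.016997

0.016997


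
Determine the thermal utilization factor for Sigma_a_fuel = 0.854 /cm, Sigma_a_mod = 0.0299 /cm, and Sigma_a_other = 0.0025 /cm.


f = Sigma_a_fuel / (Sigma_a_fuel + Sigma_a_mod + Sigma_a_other)
f = 0.854 / (0.854 + 0.0299 + 0.0025)
f = 0.96345

0.96345


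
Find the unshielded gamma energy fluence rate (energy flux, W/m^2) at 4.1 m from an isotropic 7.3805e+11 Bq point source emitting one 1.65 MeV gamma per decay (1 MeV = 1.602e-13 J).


psi = A * E * 1.602e-13 / (4*pi*r^2)
psi = 7.3805e+11 * 1.65 * 1.602e-13 / (4*pi*4.1^2)
psi = 9.2354e-04 W/m^2

9.2354e-04


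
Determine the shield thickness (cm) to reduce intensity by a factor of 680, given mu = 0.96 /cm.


x = ln(factor) / mu
x = ln(680) / 0.96
x = 6.7938 cm

6.7938


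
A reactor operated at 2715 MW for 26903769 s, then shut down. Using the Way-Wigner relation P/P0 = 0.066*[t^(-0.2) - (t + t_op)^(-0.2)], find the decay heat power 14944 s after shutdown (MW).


P/P0 = 0.066 * [t^(-0.2) - (t + t_op)^(-0.2)]
P/P0 = 0.066 * [14944^(-0.2) - (14944 + 26903769)^(-0.2)]
P/P0 = 0.066 * [0.1462536 - 0.03265797] = 0.007497312
P = 2715 * 0.007497312 = 20.355 MW

20.355


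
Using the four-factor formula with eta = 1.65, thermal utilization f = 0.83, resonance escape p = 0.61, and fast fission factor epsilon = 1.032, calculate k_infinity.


k_inf = eta * f * p * epsilon
k_inf = 1.65 * 0.83 * 0.61 * 1.032
k_inf = 0.86213

0.86213


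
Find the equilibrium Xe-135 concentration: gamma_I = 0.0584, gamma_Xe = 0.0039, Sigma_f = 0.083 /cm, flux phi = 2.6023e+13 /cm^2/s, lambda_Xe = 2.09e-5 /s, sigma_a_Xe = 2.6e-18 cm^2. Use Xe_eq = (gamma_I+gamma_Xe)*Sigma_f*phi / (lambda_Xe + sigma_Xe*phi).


Xe_eq = (gamma_I + gamma_Xe) * Sigma_f * phi / (lambda_Xe + sigma_Xe * phi)
Numerator = (0.0584 + 0.0039) * 0.083 * 2.6023e+13 = 1.345623e+11
Denominator = 2.09e-5 + 2.6e-18 * 2.6023e+13 = 8.855980e-05
Xe_eq = 1.345623e+11 / 8.855980e-05 = 1.5195e+15 /cm^3

1.5195e+15


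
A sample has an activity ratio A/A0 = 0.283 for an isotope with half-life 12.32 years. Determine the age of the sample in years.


lambda = ln(2) / t_half = ln(2) / 12.32 = 0.05626195 /yr
t = -ln(A/A0) / lambda
t = -ln(0.283) / 0.05626195
t = 22.436 yr

22.436


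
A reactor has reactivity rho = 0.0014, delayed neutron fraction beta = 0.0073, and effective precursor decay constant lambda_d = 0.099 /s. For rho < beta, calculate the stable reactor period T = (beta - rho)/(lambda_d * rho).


T = (beta - rho) / (lambda_d * rho)
T = (0.0073 - 0.0014) / (0.099 * 0.0014)
T = 42.569 s

42.569


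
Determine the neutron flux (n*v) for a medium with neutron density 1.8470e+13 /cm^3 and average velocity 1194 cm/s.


phi = n * v
phi = 1.8470e+13 * 1194
phi = 2.2053e+16 /cm^2/s

2.2053e+16


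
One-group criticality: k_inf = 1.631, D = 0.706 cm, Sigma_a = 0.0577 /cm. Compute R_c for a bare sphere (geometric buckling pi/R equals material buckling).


L^2 = D / Sigma_a = 0.706 / 0.0577 = 12.23570 cm^2
B_m^2 = (k_inf - 1) / L^2 = (1.631 - 1) / 12.23570 = 0.05157040 /cm^2
For a bare sphere: B_g = pi/R, so R_c = pi / sqrt(B_m^2)
R_c = pi / sqrt(0.05157040) = 13.834 cm

13.834


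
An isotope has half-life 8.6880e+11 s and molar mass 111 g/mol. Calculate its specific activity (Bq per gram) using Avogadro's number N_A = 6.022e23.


lambda = ln(2) / t_half = ln(2) / 8.6880e+11 = 7.978213e-13 /s
SA = lambda * N_A / M
SA = 7.978213e-13 * 6.022e23 / 111
SA = 4.3284e+09 Bq/g

4.3284e+09


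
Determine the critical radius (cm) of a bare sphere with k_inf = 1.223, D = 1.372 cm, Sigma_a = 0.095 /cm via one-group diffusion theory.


L^2 = D / Sigma_a = 1.372 / 0.095 = 14.44211 cm^2
B_m^2 = (k_inf - 1) / L^2 = (1.223 - 1) / 14.44211 = 0.01544096 /cm^2
For a bare sphere: B_g = pi/R, so R_c = pi / sqrt(B_m^2)
R_c = pi / sqrt(0.01544096) = 25.282 cm

25.282


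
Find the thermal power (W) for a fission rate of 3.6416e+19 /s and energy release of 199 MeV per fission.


P = fission_rate * E_MeV * 1.602e-13
P = 3.6416e+19 * 199 * 1.602e-13
P = 1.1609e+09 W

1.1609e+09


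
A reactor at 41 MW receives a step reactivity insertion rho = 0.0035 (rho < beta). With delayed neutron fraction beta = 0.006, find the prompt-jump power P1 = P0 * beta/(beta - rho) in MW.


P1/P0 = beta / (beta - rho)
P1/P0 = 0.006 / (0.006 - 0.0035) = 2.400000
P1 = 41 * 2.400000 = 98.400 MW

98.400


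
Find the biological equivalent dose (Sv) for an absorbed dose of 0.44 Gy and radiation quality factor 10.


H = D * Q
H = 0.44 * 10
H = 4.4000 Sv

4.4000


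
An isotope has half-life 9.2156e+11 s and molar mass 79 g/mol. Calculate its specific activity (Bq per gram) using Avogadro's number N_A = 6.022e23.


lambda = ln(2) / t_half = ln(2) / 9.2156e+11 = 7.521455e-13 /s
SA = lambda * N_A / M
SA = 7.521455e-13 * 6.022e23 / 79
SA = 5.7334e+09 Bq/g

5.7334e+09


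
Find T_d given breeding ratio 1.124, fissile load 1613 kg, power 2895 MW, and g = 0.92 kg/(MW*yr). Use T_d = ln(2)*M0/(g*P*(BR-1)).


Breeding gain G = BR - 1 = 1.124 - 1 = 0.124
Fissile production rate = g * P * G = 0.92 * 2895 * 0.124 = 330.2616 kg/yr
T_d = ln(2) * M0 / (g * P * G)
T_d = ln(2) * 1613 / 330.2616 = 3.3853 yr

3.3853


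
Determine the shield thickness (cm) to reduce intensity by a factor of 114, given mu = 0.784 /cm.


x = ln(factor) / mu
x = ln(114) / 0.784
x = 6.0411 cm

6.0411


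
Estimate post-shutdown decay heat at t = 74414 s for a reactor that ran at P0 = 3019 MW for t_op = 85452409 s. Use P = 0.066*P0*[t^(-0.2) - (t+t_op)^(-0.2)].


P/P0 = 0.066 * [t^(-0.2) - (t + t_op)^(-0.2)]
P/P0 = 0.066 * [74414^(-0.2) - (74414 + 85452409)^(-0.2)]
P/P0 = 0.066 * [0.1060887 - 0.02591669] = 0.005291353
P = 3019 * 0.005291353 = 15.975 MW

15.975


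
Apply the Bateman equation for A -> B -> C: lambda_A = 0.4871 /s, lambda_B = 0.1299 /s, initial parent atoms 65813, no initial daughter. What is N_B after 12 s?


N_B(t) = lambda_A * N_A0 / (lambda_B - lambda_A) * [exp(-lambda_A*t) - exp(-lambda_B*t)]
exp(-0.4871*12) = 0.002893756; exp(-0.1299*12) = 0.2103884
N_B = 0.4871 * 65813 / (0.1299 - 0.4871) * (0.002893756 - 0.2103884)
N_B = 18622

18622


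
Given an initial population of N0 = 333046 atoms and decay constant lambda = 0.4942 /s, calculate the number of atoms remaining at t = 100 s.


N = N0 * exp(-lambda * t)
N = 333046 * exp(-0.4942 * 100)
N = 1.1473e-16

1.1473e-16


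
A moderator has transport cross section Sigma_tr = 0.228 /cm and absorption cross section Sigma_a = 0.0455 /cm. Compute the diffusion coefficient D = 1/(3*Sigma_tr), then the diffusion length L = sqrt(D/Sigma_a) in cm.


D = 1 / (3 * Sigma_tr) = 1 / (3 * 0.228) = 1.461988 cm
L = sqrt(D / Sigma_a)
L = sqrt(1.461988 / 0.0455)
L = 5.6685 cm

5.6685


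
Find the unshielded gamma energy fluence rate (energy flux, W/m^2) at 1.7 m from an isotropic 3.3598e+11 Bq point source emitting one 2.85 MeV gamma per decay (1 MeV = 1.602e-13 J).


psi = A * E * 1.602e-13 / (4*pi*r^2)
psi = 3.3598e+11 * 2.85 * 1.602e-13 / (4*pi*1.7^2)
psi = 0.0042239 W/m^2

0.0042239


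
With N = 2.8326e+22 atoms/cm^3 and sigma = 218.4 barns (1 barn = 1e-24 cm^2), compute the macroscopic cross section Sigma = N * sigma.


Sigma = N * sigma_barns * 1e-24
Sigma = 2.8326e+22 * 218.4 * 1e-24
Sigma = 6.1864 /cm

6.1864


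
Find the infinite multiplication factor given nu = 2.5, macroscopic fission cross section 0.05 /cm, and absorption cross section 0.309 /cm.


k_inf = nu * Sigma_f / Sigma_a
k_inf = 2.5 * 0.05 / 0.309
k_inf = 0.40453

0.40453


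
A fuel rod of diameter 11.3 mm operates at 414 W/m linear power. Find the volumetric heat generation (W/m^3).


r = D / 2 / 1000 = 11.3 / 2 / 1000 = 0.00565 m
q''' = q' / (pi * r^2)
q''' = 414 / (pi * 0.00565^2)
q''' = 4.1281e+06 W/m^3

4.1281e+06


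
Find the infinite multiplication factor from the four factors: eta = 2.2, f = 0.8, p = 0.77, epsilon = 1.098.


k_inf = eta * f * p * epsilon
k_inf = 2.2 * 0.8 * 0.77 * 1.098
k_inf = 1.4880

1.4880


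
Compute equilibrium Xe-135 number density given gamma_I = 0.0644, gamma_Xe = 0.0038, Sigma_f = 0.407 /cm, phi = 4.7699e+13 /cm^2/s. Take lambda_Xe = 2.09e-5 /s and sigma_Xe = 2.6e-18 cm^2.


Xe_eq = (gamma_I + gamma_Xe) * Sigma_f * phi / (lambda_Xe + sigma_Xe * phi)
Numerator = (0.0644 + 0.0038) * 0.407 * 4.7699e+13 = 1.324000e+12
Denominator = 2.09e-5 + 2.6e-18 * 4.7699e+13 = 1.449174e-04
Xe_eq = 1.324000e+12 / 1.449174e-04 = 9.1362e+15 /cm^3

9.1362e+15


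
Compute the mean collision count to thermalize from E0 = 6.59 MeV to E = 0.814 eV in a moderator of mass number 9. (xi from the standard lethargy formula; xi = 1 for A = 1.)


xi = 1 + (A-1)^2/(2A)*ln((A-1)/(A+1)) = 0.2066007 (for A = 9)
n = ln(E0/E) / xi
n = ln(6.59e6 / 0.814) / 0.2066007
n = ln(8.095823e+06) / 0.2066007 = 76.993

76.993


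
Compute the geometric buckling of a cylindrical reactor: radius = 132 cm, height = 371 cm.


B^2 = (2.405/R)^2 + (pi/H)^2
B^2 = (2.405/132)^2 + (pi/371)^2
B^2 = 4.0366e-04 /cm^2

4.0366e-04


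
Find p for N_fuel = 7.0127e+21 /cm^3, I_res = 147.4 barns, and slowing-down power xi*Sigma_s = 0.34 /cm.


p = exp(-N * I * 1e-24 / (xi*Sigma_s))
p = exp(-7.0127e+21 * 147.4 * 1e-24 / 0.34)
p = 0.047825

0.047825


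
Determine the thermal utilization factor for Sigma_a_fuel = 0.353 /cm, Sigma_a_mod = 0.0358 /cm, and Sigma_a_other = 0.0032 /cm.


f = Sigma_a_fuel / (Sigma_a_fuel + Sigma_a_mod + Sigma_a_other)
f = 0.353 / (0.353 + 0.0358 + 0.0032)
f = 0.90051

0.90051


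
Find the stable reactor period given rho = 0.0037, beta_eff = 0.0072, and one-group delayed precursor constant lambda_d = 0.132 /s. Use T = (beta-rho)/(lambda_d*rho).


T = (beta - rho) / (lambda_d * rho)
T = (0.0072 - 0.0037) / (0.132 * 0.0037)
T = 7.1663 s

7.1663


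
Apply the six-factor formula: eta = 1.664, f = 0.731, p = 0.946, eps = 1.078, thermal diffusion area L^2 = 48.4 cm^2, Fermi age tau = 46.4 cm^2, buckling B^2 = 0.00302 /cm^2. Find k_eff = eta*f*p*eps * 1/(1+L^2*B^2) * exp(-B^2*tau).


k_inf = eta*f*p*eps = 1.664*0.731*0.946*1.078 = 1.240454
P_TNL = 1/(1 + L^2*B^2) = 1/(1 + 48.4*0.00302) = 0.8724724
P_FNL = exp(-B^2*tau) = exp(-0.00302*46.4) = 0.8692470
k_eff = k_inf * P_TNL * P_FNL = 1.240454 * 0.8724724 * 0.8692470
k_eff = 0.94075

0.94075


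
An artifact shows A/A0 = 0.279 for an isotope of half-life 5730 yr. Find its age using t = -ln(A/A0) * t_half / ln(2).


lambda = ln(2) / t_half = ln(2) / 5730 = 1.209681e-04 /yr
t = -ln(A/A0) / lambda
t = -ln(0.279) / 1.209681e-04
t = 10553 yr

10553


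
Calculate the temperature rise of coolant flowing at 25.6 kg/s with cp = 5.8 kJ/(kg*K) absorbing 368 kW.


dT = Q / (m_dot * cp)
dT = 368 / (25.6 * 5.8)
dT = 2.4784 C

2.4784


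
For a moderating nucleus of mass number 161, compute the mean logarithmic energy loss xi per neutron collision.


xi = 1 + (A-1)^2/(2A) * ln((A-1)/(A+1))
xi = 1 + (161-1)^2/(2*161) * ln((161-1)/(161 +1))
xi = 0.012371

0.012371


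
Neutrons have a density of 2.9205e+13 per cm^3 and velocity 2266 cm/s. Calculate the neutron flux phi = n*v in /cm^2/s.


phi = n * v
phi = 2.9205e+13 * 2266
phi = 6.6179e+16 /cm^2/s

6.6179e+16


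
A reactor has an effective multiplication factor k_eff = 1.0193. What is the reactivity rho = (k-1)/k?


rho = (k_eff - 1) / k_eff
rho = (1.0193 - 1) / 1.0193
rho = 0.018935

0.018935


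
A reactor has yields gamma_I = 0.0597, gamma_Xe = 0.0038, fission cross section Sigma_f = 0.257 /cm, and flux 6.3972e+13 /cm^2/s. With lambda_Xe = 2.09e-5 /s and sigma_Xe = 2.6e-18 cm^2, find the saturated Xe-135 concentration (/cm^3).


Xe_eq = (gamma_I + gamma_Xe) * Sigma_f * phi / (lambda_Xe + sigma_Xe * phi)
Numerator = (0.0597 + 0.0038) * 0.257 * 6.3972e+13 = 1.043991e+12
Denominator = 2.09e-5 + 2.6e-18 * 6.3972e+13 = 1.872272e-04
Xe_eq = 1.043991e+12 / 1.872272e-04 = 5.5761e+15 /cm^3

5.5761e+15


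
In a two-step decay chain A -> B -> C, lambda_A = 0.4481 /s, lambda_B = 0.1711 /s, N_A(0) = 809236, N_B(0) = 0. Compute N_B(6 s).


N_B(t) = lambda_A * N_A0 / (lambda_B - lambda_A) * [exp(-lambda_A*t) - exp(-lambda_B*t)]
exp(-0.4481*6) = 0.06797604; exp(-0.1711*6) = 0.3582229
N_B = 0.4481 * 809236 / (0.1711 - 0.4481) * (0.06797604 - 0.3582229)
N_B = 379960

379960


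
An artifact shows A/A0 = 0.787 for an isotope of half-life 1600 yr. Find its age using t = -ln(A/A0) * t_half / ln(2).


lambda = ln(2) / t_half = ln(2) / 1600 = 4.332170e-04 /yr
t = -ln(A/A0) / lambda
t = -ln(0.787) / 4.332170e-04
t = 552.90 yr

552.90


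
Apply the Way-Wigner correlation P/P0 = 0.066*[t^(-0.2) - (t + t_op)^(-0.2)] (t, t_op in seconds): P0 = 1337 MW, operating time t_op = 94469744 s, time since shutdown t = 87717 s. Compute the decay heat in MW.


P/P0 = 0.066 * [t^(-0.2) - (t + t_op)^(-0.2)]
P/P0 = 0.066 * [87717^(-0.2) - (87717 + 94469744)^(-0.2)]
P/P0 = 0.066 * [0.1026557 - 0.02540159] = 0.005098771
P = 1337 * 0.005098771 = 6.8171 MW

6.8171


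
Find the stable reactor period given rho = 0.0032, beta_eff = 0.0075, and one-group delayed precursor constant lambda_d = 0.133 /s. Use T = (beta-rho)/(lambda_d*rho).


T = (beta - rho) / (lambda_d * rho)
T = (0.0075 - 0.0032) / (0.133 * 0.0032)
T = 10.103 s

10.103


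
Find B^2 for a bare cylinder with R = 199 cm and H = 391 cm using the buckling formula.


B^2 = (2.405/R)^2 + (pi/H)^2
B^2 = (2.405/199)^2 + (pi/391)^2
B^2 = 2.1061e-04 /cm^2

2.1061e-04


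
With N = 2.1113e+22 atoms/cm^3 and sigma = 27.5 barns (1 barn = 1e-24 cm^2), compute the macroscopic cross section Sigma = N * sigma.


Sigma = N * sigma_barns * 1e-24
Sigma = 2.1113e+22 * 27.5 * 1e-24
Sigma = 0.58061 /cm

0.58061


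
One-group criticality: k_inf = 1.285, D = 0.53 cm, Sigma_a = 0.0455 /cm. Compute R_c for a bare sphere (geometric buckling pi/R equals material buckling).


L^2 = D / Sigma_a = 0.53 / 0.0455 = 11.64835 cm^2
B_m^2 = (k_inf - 1) / L^2 = (1.285 - 1) / 11.64835 = 0.02446698 /cm^2
For a bare sphere: B_g = pi/R, so R_c = pi / sqrt(B_m^2)
R_c = pi / sqrt(0.02446698) = 20.084 cm

20.084


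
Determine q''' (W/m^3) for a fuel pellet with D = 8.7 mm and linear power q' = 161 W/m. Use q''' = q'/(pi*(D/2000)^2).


r = D / 2 / 1000 = 8.7 / 2 / 1000 = 0.00435 m
q''' = q' / (pi * r^2)
q''' = 161 / (pi * 0.00435^2)
q''' = 2.7083e+06 W/m^3

2.7083e+06


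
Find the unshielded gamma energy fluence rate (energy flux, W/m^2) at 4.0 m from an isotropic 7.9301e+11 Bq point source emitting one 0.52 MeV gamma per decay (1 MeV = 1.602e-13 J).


psi = A * E * 1.602e-13 / (4*pi*r^2)
psi = 7.9301e+11 * 0.52 * 1.602e-13 / (4*pi*4.0^2)
psi = 3.2856e-04 W/m^2

3.2856e-04


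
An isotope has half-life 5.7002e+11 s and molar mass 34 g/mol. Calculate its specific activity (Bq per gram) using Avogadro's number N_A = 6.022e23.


lambda = ln(2) / t_half = ln(2) / 5.7002e+11 = 1.216005e-12 /s
SA = lambda * N_A / M
SA = 1.216005e-12 * 6.022e23 / 34
SA = 2.1538e+10 Bq/g

2.1538e+10


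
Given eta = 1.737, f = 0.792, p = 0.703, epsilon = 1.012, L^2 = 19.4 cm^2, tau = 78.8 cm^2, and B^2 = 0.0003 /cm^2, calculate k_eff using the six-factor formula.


k_inf = eta*f*p*eps = 1.737*0.792*0.703*1.012 = 0.9787254
P_TNL = 1/(1 + L^2*B^2) = 1/(1 + 19.4*0.0003) = 0.9942137
P_FNL = exp(-B^2*tau) = exp(-0.0003*78.8) = 0.9766372
k_eff = k_inf * P_TNL * P_FNL = 0.9787254 * 0.9942137 * 0.9766372
k_eff = 0.95033

0.95033


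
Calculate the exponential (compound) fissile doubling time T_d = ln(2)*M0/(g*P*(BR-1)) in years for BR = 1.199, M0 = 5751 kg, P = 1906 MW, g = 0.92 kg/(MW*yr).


Breeding gain G = BR - 1 = 1.199 - 1 = 0.199
Fissile production rate = g * P * G = 0.92 * 1906 * 0.199 = 348.95048 kg/yr
T_d = ln(2) * M0 / (g * P * G)
T_d = ln(2) * 5751 / 348.95048 = 11.424 yr

11.424


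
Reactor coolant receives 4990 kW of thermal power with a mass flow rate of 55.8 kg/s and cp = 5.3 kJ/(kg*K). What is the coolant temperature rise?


dT = Q / (m_dot * cp)
dT = 4990 / (55.8 * 5.3)
dT = 16.873 C

16.873


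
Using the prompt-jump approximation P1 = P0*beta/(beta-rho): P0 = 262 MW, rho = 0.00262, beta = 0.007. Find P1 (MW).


P1/P0 = beta / (beta - rho)
P1/P0 = 0.007 / (0.007 - 0.00262) = 1.598174
P1 = 262 * 1.598174 = 418.72 MW

418.72


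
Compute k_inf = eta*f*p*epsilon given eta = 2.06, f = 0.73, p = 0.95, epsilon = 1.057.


k_inf = eta * f * p * epsilon
k_inf = 2.06 * 0.73 * 0.95 * 1.057
k_inf = 1.5100

1.5100


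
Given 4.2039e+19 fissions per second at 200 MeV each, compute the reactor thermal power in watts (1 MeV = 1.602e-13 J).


P = fission_rate * E_MeV * 1.602e-13
P = 4.2039e+19 * 200 * 1.602e-13
P = 1.3469e+09 W

1.3469e+09


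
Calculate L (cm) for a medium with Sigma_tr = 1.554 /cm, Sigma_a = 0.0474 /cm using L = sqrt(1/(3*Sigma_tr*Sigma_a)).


D = 1 / (3 * Sigma_tr) = 1 / (3 * 1.554) = 0.2145002 cm
L = sqrt(D / Sigma_a)
L = sqrt(0.2145002 / 0.0474)
L = 2.1273 cm

2.1273


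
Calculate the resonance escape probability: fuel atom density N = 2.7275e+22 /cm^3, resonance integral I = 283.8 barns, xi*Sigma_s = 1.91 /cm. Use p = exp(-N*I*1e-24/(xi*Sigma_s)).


p = exp(-N * I * 1e-24 / (xi*Sigma_s))
p = exp(-2.7275e+22 * 283.8 * 1e-24 / 1.91)
p = 0.017376

0.017376


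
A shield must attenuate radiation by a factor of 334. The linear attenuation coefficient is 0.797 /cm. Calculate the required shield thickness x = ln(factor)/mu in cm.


x = ln(factor) / mu
x = ln(334) / 0.797
x = 7.2913 cm

7.2913


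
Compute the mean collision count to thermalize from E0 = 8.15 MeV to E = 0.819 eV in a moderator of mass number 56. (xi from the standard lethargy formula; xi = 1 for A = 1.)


xi = 1 + (A-1)^2/(2A)*ln((A-1)/(A+1)) = 0.03529286 (for A = 56)
n = ln(E0/E) / xi
n = ln(8.15e6 / 0.819) / 0.03529286
n = ln(9.951160e+06) / 0.03529286 = 456.56

456.56


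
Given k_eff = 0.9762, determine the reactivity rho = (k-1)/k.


rho = (k_eff - 1) / k_eff
rho = (0.9762 - 1) / 0.9762
rho = -0.024380

-0.024380


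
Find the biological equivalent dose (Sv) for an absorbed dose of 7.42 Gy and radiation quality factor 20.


H = D * Q
H = 7.42 * 20
H = 148.40 Sv

148.40


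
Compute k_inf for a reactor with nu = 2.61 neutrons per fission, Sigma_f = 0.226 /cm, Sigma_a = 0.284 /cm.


k_inf = nu * Sigma_f / Sigma_a
k_inf = 2.61 * 0.226 / 0.284
k_inf = 2.0770

2.0770


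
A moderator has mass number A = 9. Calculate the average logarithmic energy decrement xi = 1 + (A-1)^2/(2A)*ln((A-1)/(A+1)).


xi = 1 + (A-1)^2/(2A) * ln((A-1)/(A+1))
xi = 1 + (9-1)^2/(2*9) * ln((9-1)/(9 +1))
xi = 0.20660

0.20660


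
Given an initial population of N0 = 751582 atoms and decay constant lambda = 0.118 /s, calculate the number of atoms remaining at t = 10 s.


N = N0 * exp(-lambda * t)
N = 751582 * exp(-0.118 * 10)
N = 230945

230945


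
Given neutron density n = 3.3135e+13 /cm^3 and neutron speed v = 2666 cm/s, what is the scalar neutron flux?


phi = n * v
phi = 3.3135e+13 * 2666
phi = 8.8338e+16 /cm^2/s

8.8338e+16


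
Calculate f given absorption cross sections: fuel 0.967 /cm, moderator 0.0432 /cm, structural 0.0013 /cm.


f = Sigma_a_fuel / (Sigma_a_fuel + Sigma_a_mod + Sigma_a_other)
f = 0.967 / (0.967 + 0.0432 + 0.0013)
f = 0.95601

0.95601


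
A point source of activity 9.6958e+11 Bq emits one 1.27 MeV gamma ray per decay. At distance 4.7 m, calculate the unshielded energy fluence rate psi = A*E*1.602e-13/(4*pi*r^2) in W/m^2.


psi = A * E * 1.602e-13 / (4*pi*r^2)
psi = 9.6958e+11 * 1.27 * 1.602e-13 / (4*pi*4.7^2)
psi = 7.1063e-04 W/m^2

7.1063e-04


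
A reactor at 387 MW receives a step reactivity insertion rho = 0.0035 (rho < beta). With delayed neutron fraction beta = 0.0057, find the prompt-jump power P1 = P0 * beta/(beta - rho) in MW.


P1/P0 = beta / (beta - rho)
P1/P0 = 0.0057 / (0.0057 - 0.0035) = 2.590909
P1 = 387 * 2.590909 = 1002.7 MW

1002.7


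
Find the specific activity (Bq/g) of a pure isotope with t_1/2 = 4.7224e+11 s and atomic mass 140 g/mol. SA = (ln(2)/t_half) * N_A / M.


lambda = ln(2) / t_half = ln(2) / 4.7224e+11 = 1.467786e-12 /s
SA = lambda * N_A / M
SA = 1.467786e-12 * 6.022e23 / 140
SA = 6.3136e+09 Bq/g

6.3136e+09


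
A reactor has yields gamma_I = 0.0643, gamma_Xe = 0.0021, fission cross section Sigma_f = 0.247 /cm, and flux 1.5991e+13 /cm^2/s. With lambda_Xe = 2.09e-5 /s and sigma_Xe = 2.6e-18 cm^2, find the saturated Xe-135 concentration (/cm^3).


Xe_eq = (gamma_I + gamma_Xe) * Sigma_f * phi / (lambda_Xe + sigma_Xe * phi)
Numerator = (0.0643 + 0.0021) * 0.247 * 1.5991e+13 = 2.622652e+11
Denominator = 2.09e-5 + 2.6e-18 * 1.5991e+13 = 6.247660e-05
Xe_eq = 2.622652e+11 / 6.247660e-05 = 4.1978e+15 /cm^3

4.1978e+15


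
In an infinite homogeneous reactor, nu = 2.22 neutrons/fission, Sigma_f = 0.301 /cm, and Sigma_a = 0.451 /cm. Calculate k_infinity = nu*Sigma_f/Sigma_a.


k_inf = nu * Sigma_f / Sigma_a
k_inf = 2.22 * 0.301 / 0.451
k_inf = 1.4816

1.4816


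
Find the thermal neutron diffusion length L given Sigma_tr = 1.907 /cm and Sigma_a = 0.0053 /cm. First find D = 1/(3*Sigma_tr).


D = 1 / (3 * Sigma_tr) = 1 / (3 * 1.907) = 0.1747946 cm
L = sqrt(D / Sigma_a)
L = sqrt(0.1747946 / 0.0053)
L = 5.7428 cm

5.7428


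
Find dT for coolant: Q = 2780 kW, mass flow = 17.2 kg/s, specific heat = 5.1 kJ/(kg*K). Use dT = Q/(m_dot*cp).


dT = Q / (m_dot * cp)
dT = 2780 / (17.2 * 5.1)
dT = 31.692 C

31.692


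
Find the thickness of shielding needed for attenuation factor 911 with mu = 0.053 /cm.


x = ln(factor) / mu
x = ln(911) / 0.053
x = 128.58 cm

128.58


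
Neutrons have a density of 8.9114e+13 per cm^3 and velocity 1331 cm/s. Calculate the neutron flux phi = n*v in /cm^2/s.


phi = n * v
phi = 8.9114e+13 * 1331
phi = 1.1861e+17 /cm^2/s

1.1861e+17


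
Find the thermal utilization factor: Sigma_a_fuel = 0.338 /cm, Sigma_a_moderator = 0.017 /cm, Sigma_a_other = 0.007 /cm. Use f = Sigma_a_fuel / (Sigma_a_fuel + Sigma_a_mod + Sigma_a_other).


f = Sigma_a_fuel / (Sigma_a_fuel + Sigma_a_mod + Sigma_a_other)
f = 0.338 / (0.338 + 0.017 + 0.007)
f = 0.93370

0.93370


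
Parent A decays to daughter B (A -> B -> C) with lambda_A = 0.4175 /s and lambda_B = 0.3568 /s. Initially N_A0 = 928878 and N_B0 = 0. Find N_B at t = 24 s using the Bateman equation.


N_B(t) = lambda_A * N_A0 / (lambda_B - lambda_A) * [exp(-lambda_A*t) - exp(-lambda_B*t)]
exp(-0.4175*24) = 4.450095e-05; exp(-0.3568*24) = 1.910071e-04
N_B = 0.4175 * 928878 / (0.3568 - 0.4175) * (4.450095e-05 - 1.910071e-04)
N_B = 936.01

936.01


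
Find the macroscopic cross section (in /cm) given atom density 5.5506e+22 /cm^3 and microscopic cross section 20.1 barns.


Sigma = N * sigma_barns * 1e-24
Sigma = 5.5506e+22 * 20.1 * 1e-24
Sigma = 1.1157 /cm

1.1157


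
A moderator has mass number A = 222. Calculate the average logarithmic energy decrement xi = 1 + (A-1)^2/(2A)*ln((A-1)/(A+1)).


xi = 1 + (A-1)^2/(2A) * ln((A-1)/(A+1))
xi = 1 + (222-1)^2/(2*222) * ln((222-1)/(222 +1))
xi = 0.0089820

0.0089820


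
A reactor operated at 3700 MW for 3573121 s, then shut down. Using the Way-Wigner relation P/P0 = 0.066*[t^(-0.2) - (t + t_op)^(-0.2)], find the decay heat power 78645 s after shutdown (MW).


P/P0 = 0.066 * [t^(-0.2) - (t + t_op)^(-0.2)]
P/P0 = 0.066 * [78645^(-0.2) - (78645 + 3573121)^(-0.2)]
P/P0 = 0.066 * [0.1049218 - 0.04869669] = 0.003710857
P = 3700 * 0.003710857 = 13.730 MW

13.730


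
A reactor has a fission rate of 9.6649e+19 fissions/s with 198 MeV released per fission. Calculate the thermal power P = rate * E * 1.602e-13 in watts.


P = fission_rate * E_MeV * 1.602e-13
P = 9.6649e+19 * 198 * 1.602e-13
P = 3.0657e+09 W

3.0657e+09


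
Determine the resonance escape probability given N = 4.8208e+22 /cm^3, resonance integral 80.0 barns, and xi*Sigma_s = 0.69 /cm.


p = exp(-N * I * 1e-24 / (xi*Sigma_s))
p = exp(-4.8208e+22 * 80.0 * 1e-24 / 0.69)
p = 0.0037375

0.0037375


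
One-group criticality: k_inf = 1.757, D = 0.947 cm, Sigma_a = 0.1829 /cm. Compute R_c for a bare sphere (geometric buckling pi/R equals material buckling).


L^2 = D / Sigma_a = 0.947 / 0.1829 = 5.177693 cm^2
B_m^2 = (k_inf - 1) / L^2 = (1.757 - 1) / 5.177693 = 0.1462041 /cm^2
For a bare sphere: B_g = pi/R, so R_c = pi / sqrt(B_m^2)
R_c = pi / sqrt(0.1462041) = 8.2162 cm

8.2162


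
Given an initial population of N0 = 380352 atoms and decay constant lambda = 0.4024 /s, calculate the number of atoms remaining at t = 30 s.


N = N0 * exp(-lambda * t)
N = 380352 * exp(-0.4024 * 30)
N = 2.1746

2.1746


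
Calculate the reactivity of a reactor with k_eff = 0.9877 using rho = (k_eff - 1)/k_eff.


rho = (k_eff - 1) / k_eff
rho = (0.9877 - 1) / 0.9877
rho = -0.012453

-0.012453


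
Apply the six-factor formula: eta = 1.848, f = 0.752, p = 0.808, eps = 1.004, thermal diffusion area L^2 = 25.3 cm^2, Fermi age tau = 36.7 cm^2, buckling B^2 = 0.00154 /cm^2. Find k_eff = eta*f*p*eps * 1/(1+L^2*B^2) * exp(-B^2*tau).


k_inf = eta*f*p*eps = 1.848*0.752*0.808*1.004 = 1.127366
P_TNL = 1/(1 + L^2*B^2) = 1/(1 + 25.3*0.00154) = 0.9624991
P_FNL = exp(-B^2*tau) = exp(-0.00154*36.7) = 0.9450495
k_eff = k_inf * P_TNL * P_FNL = 1.127366 * 0.9624991 * 0.9450495
k_eff = 1.0255

1.0255


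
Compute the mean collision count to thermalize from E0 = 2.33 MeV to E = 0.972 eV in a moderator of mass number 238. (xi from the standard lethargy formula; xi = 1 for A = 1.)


xi = 1 + (A-1)^2/(2A)*ln((A-1)/(A+1)) = 0.008379872 (for A = 238)
n = ln(E0/E) / xi
n = ln(2.33e6 / 0.972) / 0.008379872
n = ln(2.397119e+06) / 0.008379872 = 1753.0

1753.0
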